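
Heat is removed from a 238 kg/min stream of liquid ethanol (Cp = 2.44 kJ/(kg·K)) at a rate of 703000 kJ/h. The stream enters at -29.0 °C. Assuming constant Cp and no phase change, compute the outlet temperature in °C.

T_out = -49.2 °C

Q = 703000 kJ/h = 11717 kJ/min
ΔT = Q/(ṁ·Cp) = 11717/(238×2.44) = 20.176 K
T_out = -29.0 − 20.176 = -49.176 °C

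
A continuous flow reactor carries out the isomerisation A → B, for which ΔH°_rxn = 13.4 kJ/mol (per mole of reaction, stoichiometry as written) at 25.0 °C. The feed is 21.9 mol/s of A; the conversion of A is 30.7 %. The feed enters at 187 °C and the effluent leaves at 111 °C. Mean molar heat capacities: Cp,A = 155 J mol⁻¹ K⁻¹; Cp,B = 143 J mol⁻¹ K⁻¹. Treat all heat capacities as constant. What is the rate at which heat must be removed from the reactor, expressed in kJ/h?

Q_out = 629000 kJ/h

Extent of reaction ξ = 0.307 × 21.9 = 6.7233 mol/s
Reaction term: ξ·ΔH°_rxn = 6.7233 × 13.4 = 90.092 kJ/s
Sensible, feed 187→25 °C: -549.91 kJ/s
Outlet flows (mol/s): A 15.177, B 6.7233
Sensible, products 25→111 °C: 284.99 kJ/s
Q = ΔH = -174.83 kJ/s = -174.83 kW
Heat removed = 629380 kJ/h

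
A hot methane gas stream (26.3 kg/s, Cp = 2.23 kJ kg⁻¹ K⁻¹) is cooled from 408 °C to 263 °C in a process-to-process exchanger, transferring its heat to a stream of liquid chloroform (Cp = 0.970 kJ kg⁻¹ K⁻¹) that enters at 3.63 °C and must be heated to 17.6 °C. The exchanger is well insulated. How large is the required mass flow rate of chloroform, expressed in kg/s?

ṁ_c = 628 kg/s

Heat released by hot stream: Q = 26.3 × 2.23 × (408 − 263) = 8504.1 kJ/s
Energy balance on cold side (adiabatic exchanger): Q = ṁ_c·Cp_c·(T_c,out − T_c,in)
ṁ_c = 8504.1 / [0.970 × (17.6 − 3.63)] = 627.57 kg/s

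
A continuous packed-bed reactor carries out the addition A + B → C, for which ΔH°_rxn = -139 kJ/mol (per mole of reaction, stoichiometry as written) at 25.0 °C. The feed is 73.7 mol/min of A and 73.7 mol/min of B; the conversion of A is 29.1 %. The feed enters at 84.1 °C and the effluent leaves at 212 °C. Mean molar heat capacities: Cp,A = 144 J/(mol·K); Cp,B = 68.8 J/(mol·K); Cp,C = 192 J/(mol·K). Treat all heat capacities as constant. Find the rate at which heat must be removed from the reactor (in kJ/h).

Extent of reaction ξ = 0.291 × 73.7 = 21.447 mol/min
Reaction term: ξ·ΔH°_rxn = 21.447 × -139 = -2981.1 kJ/min
Sensible, feed 84.1→25 °C: -926.89 kJ/min
Outlet flows (mol/min): A 52.253, B 52.253, C 21.447
Sensible, products 25→212 °C: 2849.4 kJ/min
Q = ΔH = -1058.6 kJ/min = -17.643 kW
Heat removed = 63517 kJ/h

Q_out = 63500 kJ/h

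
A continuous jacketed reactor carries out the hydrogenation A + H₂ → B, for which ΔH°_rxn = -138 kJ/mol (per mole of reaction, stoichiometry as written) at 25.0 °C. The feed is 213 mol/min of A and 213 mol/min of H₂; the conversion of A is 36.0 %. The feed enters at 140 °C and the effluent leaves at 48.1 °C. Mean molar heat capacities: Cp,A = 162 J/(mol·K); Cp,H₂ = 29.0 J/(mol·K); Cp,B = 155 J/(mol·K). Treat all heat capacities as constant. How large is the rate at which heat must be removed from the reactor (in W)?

Extent of reaction ξ = 0.360 × 213 = 76.68 mol/min
Reaction term: ξ·ΔH°_rxn = 76.68 × -138 = -10582 kJ/min
Sensible, feed 140→25 °C: -4678.5 kJ/min
Outlet flows (mol/min): A 136.32, H₂ 136.32, B 76.68
Sensible, products 25→48.1 °C: 876.01 kJ/min
Q = ΔH = -14384 kJ/min = -239.74 kW
Heat removed = 239740 W

Q_out = 240000 W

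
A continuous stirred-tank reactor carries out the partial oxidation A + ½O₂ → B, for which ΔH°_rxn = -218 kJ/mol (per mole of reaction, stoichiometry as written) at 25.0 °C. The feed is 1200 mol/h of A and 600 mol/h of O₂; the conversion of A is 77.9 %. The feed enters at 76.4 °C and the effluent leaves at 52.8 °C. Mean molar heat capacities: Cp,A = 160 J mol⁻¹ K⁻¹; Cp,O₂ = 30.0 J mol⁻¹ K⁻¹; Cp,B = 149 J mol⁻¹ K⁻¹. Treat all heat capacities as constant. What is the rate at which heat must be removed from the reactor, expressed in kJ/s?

Q_out = 58.2 kJ/s

Extent of reaction ξ = 0.779 × 1200 = 934.8 mol/h
Reaction term: ξ·ΔH°_rxn = 934.8 × -218 = -203790 kJ/h
Sensible, feed 76.4→25 °C: -10794 kJ/h
Outlet flows (mol/h): A 265.2, O₂ 132.6, B 934.8
Sensible, products 25→52.8 °C: 5162.3 kJ/h
Q = ΔH = -209420 kJ/h = -58.172 kW
Heat removed = 58.172 kJ/s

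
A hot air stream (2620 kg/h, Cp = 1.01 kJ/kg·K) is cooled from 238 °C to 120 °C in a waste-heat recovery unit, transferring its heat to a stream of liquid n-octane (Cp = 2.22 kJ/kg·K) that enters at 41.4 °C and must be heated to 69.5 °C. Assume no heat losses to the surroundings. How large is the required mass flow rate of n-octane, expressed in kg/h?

ṁ_c = 5010 kg/h

Heat released by hot stream: Q = 2620 × 1.01 × (238 − 120) = 312250 kJ/h
Energy balance on cold side (adiabatic exchanger): Q = ṁ_c·Cp_c·(T_c,out − T_c,in)
ṁ_c = 312250 / [2.22 × (69.5 − 41.4)] = 5005.5 kg/h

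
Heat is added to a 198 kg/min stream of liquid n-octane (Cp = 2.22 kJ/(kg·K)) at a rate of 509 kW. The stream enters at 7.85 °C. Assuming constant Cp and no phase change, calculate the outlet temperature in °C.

T_out = 77.3 °C

Q = 509 kW = 30540 kJ/min
ΔT = Q/(ṁ·Cp) = 30540/(198×2.22) = 69.479 K
T_out = 7.85 + 69.479 = 77.329 °C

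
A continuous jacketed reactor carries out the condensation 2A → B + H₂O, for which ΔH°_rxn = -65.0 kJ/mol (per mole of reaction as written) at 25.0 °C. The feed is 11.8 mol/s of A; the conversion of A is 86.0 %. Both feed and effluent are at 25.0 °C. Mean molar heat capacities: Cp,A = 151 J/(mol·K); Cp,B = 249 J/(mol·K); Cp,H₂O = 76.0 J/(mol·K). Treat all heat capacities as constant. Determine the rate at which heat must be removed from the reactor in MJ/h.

Q_out = 1190 MJ/h

Extent of reaction ξ = 0.860 × 11.8 / 2 = 5.074 mol/s
Reaction term: ξ·ΔH°_rxn = 5.074 × -65.0 = -329.81 kJ/s
Q = ΔH = -329.81 kJ/s = -329.81 kW
Heat removed = 1187.3 MJ/h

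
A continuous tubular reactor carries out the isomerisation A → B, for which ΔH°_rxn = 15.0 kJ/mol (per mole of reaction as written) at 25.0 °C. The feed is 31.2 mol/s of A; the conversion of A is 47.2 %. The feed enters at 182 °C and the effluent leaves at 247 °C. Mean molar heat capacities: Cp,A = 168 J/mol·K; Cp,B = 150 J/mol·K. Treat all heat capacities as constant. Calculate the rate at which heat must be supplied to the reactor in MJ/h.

Extent of reaction ξ = 0.472 × 31.2 = 14.726 mol/s
Reaction term: ξ·ΔH°_rxn = 14.726 × 15.0 = 220.9 kJ/s
Sensible, feed 182→25 °C: -822.93 kJ/s
Outlet flows (mol/s): A 16.474, B 14.726
Sensible, products 25→247 °C: 1104.8 kJ/s
Q = ΔH = 502.75 kJ/s = 502.75 kW
Heat supplied = 1809.9 MJ/h

Q_in = 1810 MJ/h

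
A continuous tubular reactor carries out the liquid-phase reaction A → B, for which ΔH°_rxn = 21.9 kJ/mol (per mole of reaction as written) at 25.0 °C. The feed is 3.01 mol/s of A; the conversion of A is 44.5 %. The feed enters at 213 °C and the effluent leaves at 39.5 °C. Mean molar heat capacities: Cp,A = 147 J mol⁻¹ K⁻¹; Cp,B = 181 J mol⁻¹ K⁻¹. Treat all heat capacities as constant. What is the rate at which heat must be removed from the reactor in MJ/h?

Extent of reaction ξ = 0.445 × 3.01 = 1.3395 mol/s
Reaction term: ξ·ΔH°_rxn = 1.3395 × 21.9 = 29.334 kJ/s
Sensible, feed 213→25 °C: -83.184 kJ/s
Outlet flows (mol/s): A 1.6705, B 1.3395
Sensible, products 25→39.5 °C: 7.0762 kJ/s
Q = ΔH = -46.774 kJ/s = -46.774 kW
Heat removed = 168.39 MJ/h

Q_out = 168 MJ/h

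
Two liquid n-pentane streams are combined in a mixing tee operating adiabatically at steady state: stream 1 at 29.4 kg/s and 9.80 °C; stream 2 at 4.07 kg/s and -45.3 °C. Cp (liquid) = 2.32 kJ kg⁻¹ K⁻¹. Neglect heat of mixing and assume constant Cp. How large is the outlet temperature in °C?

No heat crosses the boundary, so H_out = H_in.
Σ ṁᵢCp,ᵢTᵢ = 29.4×2.32×9.80 + 4.07×2.32×-45.3 = 240.7
Σ ṁᵢCp,ᵢ = 29.4×2.32 + 4.07×2.32 = 77.65
T_out = 240.7 / 77.65 = 3.0998 °C

T_out = 3.10 °C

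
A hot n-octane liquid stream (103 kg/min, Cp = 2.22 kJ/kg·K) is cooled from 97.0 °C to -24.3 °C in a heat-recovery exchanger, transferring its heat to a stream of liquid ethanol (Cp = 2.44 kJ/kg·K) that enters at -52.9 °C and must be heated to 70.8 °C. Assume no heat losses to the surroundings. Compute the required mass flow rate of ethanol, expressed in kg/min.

Heat released by hot stream: Q = 103 × 2.22 × (97.0 − -24.3) = 27736 kJ/min
Energy balance on cold side (adiabatic exchanger): Q = ṁ_c·Cp_c·(T_c,out − T_c,in)
ṁ_c = 27736 / [2.44 × (70.8 − -52.9)] = 91.895 kg/min

ṁ_c = 91.9 kg/min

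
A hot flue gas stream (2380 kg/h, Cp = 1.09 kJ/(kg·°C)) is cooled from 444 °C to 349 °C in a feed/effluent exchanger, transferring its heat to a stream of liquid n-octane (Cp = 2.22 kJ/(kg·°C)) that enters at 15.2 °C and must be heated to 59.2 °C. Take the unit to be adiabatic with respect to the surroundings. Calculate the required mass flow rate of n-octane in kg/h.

ṁ_c = 2520 kg/h

Heat released by hot stream: Q = 2380 × 1.09 × (444 − 349) = 246450 kJ/h
Energy balance on cold side (adiabatic exchanger): Q = ṁ_c·Cp_c·(T_c,out − T_c,in)
ṁ_c = 246450 / [2.22 × (59.2 − 15.2)] = 2523 kg/h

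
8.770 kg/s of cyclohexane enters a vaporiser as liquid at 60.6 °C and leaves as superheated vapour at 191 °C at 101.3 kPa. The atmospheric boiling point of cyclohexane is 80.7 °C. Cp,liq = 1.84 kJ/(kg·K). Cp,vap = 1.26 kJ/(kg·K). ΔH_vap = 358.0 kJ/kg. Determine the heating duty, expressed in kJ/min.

Q = 281000 kJ/min

liquid 60.6→80.7 °C: 36.984 kJ/kg
vaporisation at 80.7 °C: 358 kJ/kg
vapour 80.7→191 °C: 138.98 kJ/kg
Δh = 36.984 + 358 + 138.98 = 533.96 kJ/kg
Q = ṁ·Δh = 8.770 kg/s × 533.96 kJ/kg = 4682.8 kJ/s
|Q| = 4682.8 kW = 280970 kJ/min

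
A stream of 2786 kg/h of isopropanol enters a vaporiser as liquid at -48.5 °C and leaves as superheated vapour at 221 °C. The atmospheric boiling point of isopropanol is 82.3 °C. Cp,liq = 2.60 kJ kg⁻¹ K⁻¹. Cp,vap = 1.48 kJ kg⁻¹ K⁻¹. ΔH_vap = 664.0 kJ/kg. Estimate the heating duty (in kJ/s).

Q = 936 kJ/s

liquid -48.5→82.3 °C: 340.08 kJ/kg
vaporisation at 82.3 °C: 664 kJ/kg
vapour 82.3→221 °C: 205.28 kJ/kg
Δh = 340.08 + 664 + 205.28 = 1209.4 kJ/kg
Q = ṁ·Δh = 2786 kg/h × 1209.4 kJ/kg = 3.3693e+06 kJ/h
|Q| = 935.91 kW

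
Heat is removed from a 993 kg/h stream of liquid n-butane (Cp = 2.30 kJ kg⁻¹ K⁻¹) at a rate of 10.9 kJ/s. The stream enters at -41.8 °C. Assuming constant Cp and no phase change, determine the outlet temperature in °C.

T_out = -59.0 °C

Q = 10.9 kJ/s = 39240 kJ/h
ΔT = Q/(ṁ·Cp) = 39240/(993×2.30) = 17.181 K
T_out = -41.8 − 17.181 = -58.981 °C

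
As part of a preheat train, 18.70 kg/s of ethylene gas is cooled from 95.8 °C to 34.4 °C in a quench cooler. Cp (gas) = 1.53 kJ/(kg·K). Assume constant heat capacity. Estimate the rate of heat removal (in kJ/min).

Q_c = 105000 kJ/min

Q = ṁ·Cp·ΔT = 18.70 × 1.53 × (34.4 − 95.8) = -1756.7 kJ/s
Cooling duty = 105400 kJ/min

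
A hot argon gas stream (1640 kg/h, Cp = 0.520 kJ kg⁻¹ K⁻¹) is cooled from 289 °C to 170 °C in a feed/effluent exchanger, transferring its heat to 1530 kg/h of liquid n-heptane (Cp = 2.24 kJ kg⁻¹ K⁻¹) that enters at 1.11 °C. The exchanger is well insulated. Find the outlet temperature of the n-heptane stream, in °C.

Heat released by hot stream: Q = 1640 × 0.520 × (289 − 170) = 101480 kJ/h
Energy balance on cold side (adiabatic exchanger): Q = ṁ_c·Cp_c·(T_c,out − T_c,in)
T_c,out = 1.11 + 101480/(1530 × 2.24) = 30.721 °C

T_c,out = 30.7 °C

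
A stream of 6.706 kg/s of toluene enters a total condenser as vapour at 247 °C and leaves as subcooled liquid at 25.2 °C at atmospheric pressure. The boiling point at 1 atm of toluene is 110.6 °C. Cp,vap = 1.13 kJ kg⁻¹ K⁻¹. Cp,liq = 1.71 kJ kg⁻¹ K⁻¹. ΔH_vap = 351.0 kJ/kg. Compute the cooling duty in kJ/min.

vapour 247→110.6 °C: -154.13 kJ/kg
condensation at 110.6 °C: -351 kJ/kg
liquid 110.6→25.2 °C: -146.03 kJ/kg
Δh = -154.13 + -351 + -146.03 = -651.17 kJ/kg
Q = ṁ·Δh = 6.706 kg/s × -651.17 kJ/kg = -4366.7 kJ/s
|Q| = 4366.7 kW = 262000 kJ/min

Q_c = 262000 kJ/min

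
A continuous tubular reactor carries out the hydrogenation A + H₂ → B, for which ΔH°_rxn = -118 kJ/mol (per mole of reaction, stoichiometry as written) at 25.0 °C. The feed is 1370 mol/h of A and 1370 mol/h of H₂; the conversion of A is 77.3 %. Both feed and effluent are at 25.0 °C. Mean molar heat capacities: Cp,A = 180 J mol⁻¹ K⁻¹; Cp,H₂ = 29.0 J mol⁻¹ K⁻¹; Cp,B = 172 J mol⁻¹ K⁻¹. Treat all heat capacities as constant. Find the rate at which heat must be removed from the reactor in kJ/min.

Extent of reaction ξ = 0.773 × 1370 = 1059 mol/h
Reaction term: ξ·ΔH°_rxn = 1059 × -118 = -124960 kJ/h
Q = ΔH = -124960 kJ/h = -34.712 kW
Heat removed = 2082.7 kJ/min

Q_out = 2080 kJ/min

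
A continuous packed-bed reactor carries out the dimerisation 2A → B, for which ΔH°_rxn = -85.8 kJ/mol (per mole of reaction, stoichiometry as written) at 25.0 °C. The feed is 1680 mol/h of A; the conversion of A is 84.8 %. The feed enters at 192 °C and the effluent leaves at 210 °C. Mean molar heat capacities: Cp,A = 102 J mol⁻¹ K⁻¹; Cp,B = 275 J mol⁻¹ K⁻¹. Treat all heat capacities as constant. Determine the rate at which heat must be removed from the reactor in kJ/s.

Extent of reaction ξ = 0.848 × 1680 / 2 = 712.32 mol/h
Reaction term: ξ·ΔH°_rxn = 712.32 × -85.8 = -61117 kJ/h
Sensible, feed 192→25 °C: -28617 kJ/h
Outlet flows (mol/h): A 255.36, B 712.32
Sensible, products 25→210 °C: 41058 kJ/h
Q = ΔH = -48676 kJ/h = -13.521 kW
Heat removed = 13.521 kJ/s

Q_out = 13.5 kJ/s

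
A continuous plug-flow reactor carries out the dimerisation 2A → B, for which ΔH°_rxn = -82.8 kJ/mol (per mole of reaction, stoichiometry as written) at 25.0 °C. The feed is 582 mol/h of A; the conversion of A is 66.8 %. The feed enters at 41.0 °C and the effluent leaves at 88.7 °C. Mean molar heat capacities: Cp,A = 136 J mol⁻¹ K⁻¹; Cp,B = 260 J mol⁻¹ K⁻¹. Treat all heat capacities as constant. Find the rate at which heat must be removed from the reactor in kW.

Q_out = 3.46 kW

Extent of reaction ξ = 0.668 × 582 / 2 = 194.39 mol/h
Reaction term: ξ·ΔH°_rxn = 194.39 × -82.8 = -16095 kJ/h
Sensible, feed 41.0→25 °C: -1266.4 kJ/h
Outlet flows (mol/h): A 193.22, B 194.39
Sensible, products 25→88.7 °C: 4893.4 kJ/h
Q = ΔH = -12468 kJ/h = -3.4634 kW
Heat removed = 3.4634 kW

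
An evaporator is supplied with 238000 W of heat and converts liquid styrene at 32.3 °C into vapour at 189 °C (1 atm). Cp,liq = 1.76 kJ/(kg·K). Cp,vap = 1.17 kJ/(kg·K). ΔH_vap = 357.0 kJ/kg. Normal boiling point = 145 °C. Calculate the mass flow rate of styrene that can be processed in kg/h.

ṁ = 1410 kg/h

Δh = 1.76×(145−32.3) + 357.0 + 1.17×(189−145) = 606.83 kJ/kg
Q = 238000 W = 238 kJ/s = 856800 kJ/h
ṁ = Q/Δh = 856800 / 606.83 = 1411.9 kg/h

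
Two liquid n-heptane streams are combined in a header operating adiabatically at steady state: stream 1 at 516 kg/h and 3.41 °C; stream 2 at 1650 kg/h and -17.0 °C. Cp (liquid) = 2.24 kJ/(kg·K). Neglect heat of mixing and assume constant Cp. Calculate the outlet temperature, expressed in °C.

T_out = -12.1 °C

Adiabatic, steady state ⇒ Σ ṁᵢCp,ᵢ(T_out − Tᵢ) = 0
T_out = Σ ṁᵢCp,ᵢTᵢ / Σ ṁᵢCp,ᵢ
      = -58891 / 4851.8 = -12.138 °C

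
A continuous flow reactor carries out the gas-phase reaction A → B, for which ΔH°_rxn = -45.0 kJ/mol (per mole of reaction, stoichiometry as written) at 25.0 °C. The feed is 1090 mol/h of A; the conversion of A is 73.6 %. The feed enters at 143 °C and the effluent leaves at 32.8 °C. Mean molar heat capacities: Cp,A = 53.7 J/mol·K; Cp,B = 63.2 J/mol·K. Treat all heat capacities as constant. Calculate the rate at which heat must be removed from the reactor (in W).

Q_out = 11800 W

Extent of reaction ξ = 0.736 × 1090 = 802.24 mol/h
Reaction term: ξ·ΔH°_rxn = 802.24 × -45.0 = -36101 kJ/h
Sensible, feed 143→25 °C: -6906.9 kJ/h
Outlet flows (mol/h): A 287.76, B 802.24
Sensible, products 25→32.8 °C: 516 kJ/h
Q = ΔH = -42492 kJ/h = -11.803 kW
Heat removed = 11803 W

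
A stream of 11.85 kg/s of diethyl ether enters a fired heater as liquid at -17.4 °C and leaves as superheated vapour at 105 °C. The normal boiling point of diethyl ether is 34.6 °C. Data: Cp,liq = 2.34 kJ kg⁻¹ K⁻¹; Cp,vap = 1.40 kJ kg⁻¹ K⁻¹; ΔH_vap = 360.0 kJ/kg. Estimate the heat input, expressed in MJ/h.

Q = 24800 MJ/h

liquid -17.4→34.6 °C: 121.68 kJ/kg
vaporisation at 34.6 °C: 360 kJ/kg
vapour 34.6→105 °C: 98.56 kJ/kg
Δh = 121.68 + 360 + 98.56 = 580.24 kJ/kg
Q = ṁ·Δh = 11.85 kg/s × 580.24 kJ/kg = 6875.8 kJ/s
|Q| = 6875.8 kW = 24753 MJ/h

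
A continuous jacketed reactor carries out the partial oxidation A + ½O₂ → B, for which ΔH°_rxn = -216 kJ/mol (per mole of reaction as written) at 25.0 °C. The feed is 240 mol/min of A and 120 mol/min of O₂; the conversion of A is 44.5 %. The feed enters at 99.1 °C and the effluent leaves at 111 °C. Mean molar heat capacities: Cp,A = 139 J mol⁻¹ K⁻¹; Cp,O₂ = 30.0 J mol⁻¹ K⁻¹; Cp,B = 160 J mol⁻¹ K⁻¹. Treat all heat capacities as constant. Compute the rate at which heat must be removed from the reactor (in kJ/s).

Q_out = 376 kJ/s

Extent of reaction ξ = 0.445 × 240 = 106.8 mol/min
Reaction term: ξ·ΔH°_rxn = 106.8 × -216 = -23069 kJ/min
Sensible, feed 99.1→25 °C: -2738.7 kJ/min
Outlet flows (mol/min): A 133.2, O₂ 66.6, B 106.8
Sensible, products 25→111 °C: 3233.7 kJ/min
Q = ΔH = -22574 kJ/min = -376.23 kW
Heat removed = 376.23 kJ/s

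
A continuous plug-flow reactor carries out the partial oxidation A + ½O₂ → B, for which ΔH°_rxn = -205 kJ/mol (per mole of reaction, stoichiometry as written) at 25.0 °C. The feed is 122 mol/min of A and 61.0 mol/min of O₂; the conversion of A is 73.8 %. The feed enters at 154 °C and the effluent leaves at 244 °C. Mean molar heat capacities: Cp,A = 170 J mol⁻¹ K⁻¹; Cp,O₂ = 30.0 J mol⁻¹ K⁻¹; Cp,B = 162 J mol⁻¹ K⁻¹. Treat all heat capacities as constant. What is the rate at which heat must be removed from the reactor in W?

Q_out = 281000 W

Extent of reaction ξ = 0.738 × 122 = 90.036 mol/min
Reaction term: ξ·ΔH°_rxn = 90.036 × -205 = -18457 kJ/min
Sensible, feed 154→25 °C: -2911.5 kJ/min
Outlet flows (mol/min): A 31.964, O₂ 15.982, B 90.036
Sensible, products 25→244 °C: 4489.3 kJ/min
Q = ΔH = -16880 kJ/min = -281.33 kW
Heat removed = 281330 W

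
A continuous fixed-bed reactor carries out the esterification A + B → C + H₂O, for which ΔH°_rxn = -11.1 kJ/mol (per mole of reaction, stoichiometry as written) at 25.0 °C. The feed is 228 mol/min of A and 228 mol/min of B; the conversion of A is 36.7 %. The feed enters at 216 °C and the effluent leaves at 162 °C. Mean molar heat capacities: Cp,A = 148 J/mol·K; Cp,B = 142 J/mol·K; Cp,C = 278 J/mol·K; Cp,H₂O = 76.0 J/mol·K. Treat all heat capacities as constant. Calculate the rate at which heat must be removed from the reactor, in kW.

Extent of reaction ξ = 0.367 × 228 = 83.676 mol/min
Reaction term: ξ·ΔH°_rxn = 83.676 × -11.1 = -928.8 kJ/min
Sensible, feed 216→25 °C: -12629 kJ/min
Outlet flows (mol/min): A 144.32, B 144.32, C 83.676, H₂O 83.676
Sensible, products 25→162 °C: 9792.1 kJ/min
Q = ΔH = -3765.6 kJ/min = -62.76 kW
Heat removed = 62.76 kW

Q_out = 62.8 kW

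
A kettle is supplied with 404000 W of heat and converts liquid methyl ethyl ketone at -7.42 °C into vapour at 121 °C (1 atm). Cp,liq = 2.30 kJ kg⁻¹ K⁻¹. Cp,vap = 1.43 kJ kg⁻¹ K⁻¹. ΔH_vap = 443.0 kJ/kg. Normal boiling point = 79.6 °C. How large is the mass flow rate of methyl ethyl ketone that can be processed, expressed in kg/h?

Δh = 2.30×(79.6−-7.42) + 443.0 + 1.43×(121−79.6) = 702.35 kJ/kg
Q = 404000 W = 404 kJ/s = 1.4544e+06 kJ/h
ṁ = Q/Δh = 1.4544e+06 / 702.35 = 2070.8 kg/h

ṁ = 2070 kg/h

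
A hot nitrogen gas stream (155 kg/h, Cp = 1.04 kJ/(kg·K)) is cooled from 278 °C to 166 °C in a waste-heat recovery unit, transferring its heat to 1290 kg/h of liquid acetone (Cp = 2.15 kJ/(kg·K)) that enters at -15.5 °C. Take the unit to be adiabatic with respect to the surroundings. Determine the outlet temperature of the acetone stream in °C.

T_c,out = -8.99 °C

Heat released by hot stream: Q = 155 × 1.04 × (278 − 166) = 18054 kJ/h
Energy balance on cold side (adiabatic exchanger): Q = ṁ_c·Cp_c·(T_c,out − T_c,in)
T_c,out = -15.5 + 18054/(1290 × 2.15) = -8.9904 °C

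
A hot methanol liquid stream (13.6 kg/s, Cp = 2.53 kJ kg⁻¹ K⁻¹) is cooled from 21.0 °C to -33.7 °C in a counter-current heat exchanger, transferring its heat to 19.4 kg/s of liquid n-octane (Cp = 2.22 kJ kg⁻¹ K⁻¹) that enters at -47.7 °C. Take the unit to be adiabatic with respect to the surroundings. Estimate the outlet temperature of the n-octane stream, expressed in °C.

T_c,out = -4.00 °C

Heat released by hot stream: Q = 13.6 × 2.53 × (21.0 − -33.7) = 1882.1 kJ/s
Energy balance on cold side (adiabatic exchanger): Q = ṁ_c·Cp_c·(T_c,out − T_c,in)
T_c,out = -47.7 + 1882.1/(19.4 × 2.22) = -3.9989 °C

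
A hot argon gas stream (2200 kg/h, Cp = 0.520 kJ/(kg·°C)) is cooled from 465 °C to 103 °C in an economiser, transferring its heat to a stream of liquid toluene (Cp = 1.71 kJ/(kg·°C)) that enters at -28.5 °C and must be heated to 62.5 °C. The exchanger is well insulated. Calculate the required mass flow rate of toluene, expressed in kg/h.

ṁ_c = 2660 kg/h

Heat released by hot stream: Q = 2200 × 0.520 × (465 − 103) = 414130 kJ/h
Energy balance on cold side (adiabatic exchanger): Q = ṁ_c·Cp_c·(T_c,out − T_c,in)
ṁ_c = 414130 / [1.71 × (62.5 − -28.5)] = 2661.3 kg/h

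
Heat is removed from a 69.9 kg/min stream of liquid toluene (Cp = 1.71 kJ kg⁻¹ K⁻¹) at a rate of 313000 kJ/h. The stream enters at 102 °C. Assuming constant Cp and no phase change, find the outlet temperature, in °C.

T_out = 58.4 °C

Q = 313000 kJ/h = 5216.7 kJ/min
ΔT = Q/(ṁ·Cp) = 5216.7/(69.9×1.71) = 43.644 K
T_out = 102 − 43.644 = 58.356 °C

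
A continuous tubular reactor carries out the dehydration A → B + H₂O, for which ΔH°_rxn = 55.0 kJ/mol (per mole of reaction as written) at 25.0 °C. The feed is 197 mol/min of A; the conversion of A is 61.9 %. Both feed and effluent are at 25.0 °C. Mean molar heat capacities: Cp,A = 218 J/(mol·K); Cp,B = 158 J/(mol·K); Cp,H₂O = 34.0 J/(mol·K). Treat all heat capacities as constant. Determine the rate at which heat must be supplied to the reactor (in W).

Extent of reaction ξ = 0.619 × 197 = 121.94 mol/min
Reaction term: ξ·ΔH°_rxn = 121.94 × 55.0 = 6706.9 kJ/min
Q = ΔH = 6706.9 kJ/min = 111.78 kW
Heat supplied = 111780 W

Q_in = 112000 W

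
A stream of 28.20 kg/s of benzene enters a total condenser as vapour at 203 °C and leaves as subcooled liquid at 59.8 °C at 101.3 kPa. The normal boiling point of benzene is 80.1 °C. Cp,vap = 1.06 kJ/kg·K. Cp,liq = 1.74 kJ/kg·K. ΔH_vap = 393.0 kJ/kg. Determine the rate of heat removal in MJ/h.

vapour 203→80.1 °C: -130.27 kJ/kg
condensation at 80.1 °C: -393 kJ/kg
liquid 80.1→59.8 °C: -35.322 kJ/kg
Δh = -130.27 + -393 + -35.322 = -558.6 kJ/kg
Q = ṁ·Δh = 28.20 kg/s × -558.6 kJ/kg = -15752 kJ/s
|Q| = 15752 kW = 56709 MJ/h

Q_c = 56700 MJ/h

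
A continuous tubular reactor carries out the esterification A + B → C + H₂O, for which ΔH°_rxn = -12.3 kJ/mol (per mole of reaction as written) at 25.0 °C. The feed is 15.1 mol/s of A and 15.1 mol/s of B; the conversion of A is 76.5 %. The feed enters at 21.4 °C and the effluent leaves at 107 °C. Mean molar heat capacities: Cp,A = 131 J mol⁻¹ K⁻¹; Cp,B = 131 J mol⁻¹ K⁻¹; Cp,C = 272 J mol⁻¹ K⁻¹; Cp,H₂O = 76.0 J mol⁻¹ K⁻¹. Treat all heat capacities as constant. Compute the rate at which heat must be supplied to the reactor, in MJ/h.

Extent of reaction ξ = 0.765 × 15.1 = 11.552 mol/s
Reaction term: ξ·ΔH°_rxn = 11.552 × -12.3 = -142.08 kJ/s
Sensible, feed 21.4→25 °C: 14.242 kJ/s
Outlet flows (mol/s): A 3.5485, B 3.5485, C 11.552, H₂O 11.552
Sensible, products 25→107 °C: 405.87 kJ/s
Q = ΔH = 278.03 kJ/s = 278.03 kW
Heat supplied = 1000.9 MJ/h

Q_in = 1000 MJ/h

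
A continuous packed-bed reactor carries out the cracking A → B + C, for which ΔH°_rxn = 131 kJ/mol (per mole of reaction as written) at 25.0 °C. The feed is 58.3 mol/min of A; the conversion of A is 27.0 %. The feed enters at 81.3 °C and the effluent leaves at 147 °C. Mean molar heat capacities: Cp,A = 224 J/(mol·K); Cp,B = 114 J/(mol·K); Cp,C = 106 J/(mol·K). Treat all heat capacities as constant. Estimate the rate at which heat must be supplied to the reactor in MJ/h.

Q_in = 175 MJ/h

Extent of reaction ξ = 0.270 × 58.3 = 15.741 mol/min
Reaction term: ξ·ΔH°_rxn = 15.741 × 131 = 2062.1 kJ/min
Sensible, feed 81.3→25 °C: -735.23 kJ/min
Outlet flows (mol/min): A 42.559, B 15.741, C 15.741
Sensible, products 25→147 °C: 1585.5 kJ/min
Q = ΔH = 2912.4 kJ/min = 48.54 kW
Heat supplied = 174.74 MJ/h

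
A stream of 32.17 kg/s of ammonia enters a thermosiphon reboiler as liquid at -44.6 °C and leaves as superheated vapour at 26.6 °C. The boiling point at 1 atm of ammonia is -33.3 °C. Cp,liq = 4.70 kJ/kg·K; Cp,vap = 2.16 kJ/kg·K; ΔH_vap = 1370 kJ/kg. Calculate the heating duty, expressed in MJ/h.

Q = 180000 MJ/h

liquid -44.6→-33.3 °C: 53.11 kJ/kg
vaporisation at -33.3 °C: 1370 kJ/kg
vapour -33.3→26.6 °C: 129.38 kJ/kg
Δh = 53.11 + 1370 + 129.38 = 1552.5 kJ/kg
Q = ṁ·Δh = 32.17 kg/s × 1552.5 kJ/kg = 49944 kJ/s
|Q| = 49944 kW = 179800 MJ/h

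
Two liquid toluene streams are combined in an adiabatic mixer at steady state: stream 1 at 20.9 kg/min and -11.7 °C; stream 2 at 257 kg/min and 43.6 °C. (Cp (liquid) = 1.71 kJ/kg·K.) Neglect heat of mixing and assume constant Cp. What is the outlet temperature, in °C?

T_out = 39.4 °C

Energy balance with Q = 0: Σ ṁᵢCp,ᵢ(T_out − Tᵢ) = 0
T_out = Σ ṁᵢCp,ᵢTᵢ / Σ ṁᵢCp,ᵢ
      = 18743 / 475.21 = 39.441 °C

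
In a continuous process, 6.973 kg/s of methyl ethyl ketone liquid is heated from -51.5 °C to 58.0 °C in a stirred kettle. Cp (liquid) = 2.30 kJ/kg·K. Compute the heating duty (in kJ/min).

Q = 105000 kJ/min

Q = ṁ·Cp·ΔT = 6.973 × 2.30 × (58.0 − -51.5) = 1756.2 kJ/s
Heating duty = 105370 kJ/min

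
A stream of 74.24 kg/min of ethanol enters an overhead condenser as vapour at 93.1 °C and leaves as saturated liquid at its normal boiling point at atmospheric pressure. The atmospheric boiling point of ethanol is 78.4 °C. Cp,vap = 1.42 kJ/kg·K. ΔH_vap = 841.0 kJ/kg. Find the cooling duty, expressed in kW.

Q_c = 1070 kW

vapour 93.1→78.4 °C: -20.874 kJ/kg
condensation at 78.4 °C: -841 kJ/kg
Δh = -20.874 + -841 = -861.87 kJ/kg
Q = ṁ·Δh = 74.24 kg/min × -861.87 kJ/kg = -63986 kJ/min
|Q| = 1066.4 kW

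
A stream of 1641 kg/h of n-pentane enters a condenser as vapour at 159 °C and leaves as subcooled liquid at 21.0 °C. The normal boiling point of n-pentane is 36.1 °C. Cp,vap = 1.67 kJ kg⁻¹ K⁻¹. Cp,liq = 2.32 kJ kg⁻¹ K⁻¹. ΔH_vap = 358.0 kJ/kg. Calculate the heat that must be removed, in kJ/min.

Q_c = 16400 kJ/min

vapour 159→36.1 °C: -205.24 kJ/kg
condensation at 36.1 °C: -358 kJ/kg
liquid 36.1→21.0 °C: -35.032 kJ/kg
Δh = -205.24 + -358 + -35.032 = -598.27 kJ/kg
Q = ṁ·Δh = 1641 kg/h × -598.27 kJ/kg = -981770 kJ/h
|Q| = 272.71 kW = 16363 kJ/min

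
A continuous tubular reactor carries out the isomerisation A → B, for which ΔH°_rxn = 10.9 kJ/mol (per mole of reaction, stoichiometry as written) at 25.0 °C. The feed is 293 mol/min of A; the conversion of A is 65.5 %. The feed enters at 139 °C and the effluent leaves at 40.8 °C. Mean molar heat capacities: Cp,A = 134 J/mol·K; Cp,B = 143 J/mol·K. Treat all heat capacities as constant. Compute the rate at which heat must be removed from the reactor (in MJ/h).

Extent of reaction ξ = 0.655 × 293 = 191.92 mol/min
Reaction term: ξ·ΔH°_rxn = 191.92 × 10.9 = 2091.9 kJ/min
Sensible, feed 139→25 °C: -4475.9 kJ/min
Outlet flows (mol/min): A 101.08, B 191.92
Sensible, products 25→40.8 °C: 647.63 kJ/min
Q = ΔH = -1736.4 kJ/min = -28.939 kW
Heat removed = 104.18 MJ/h

Q_out = 104 MJ/h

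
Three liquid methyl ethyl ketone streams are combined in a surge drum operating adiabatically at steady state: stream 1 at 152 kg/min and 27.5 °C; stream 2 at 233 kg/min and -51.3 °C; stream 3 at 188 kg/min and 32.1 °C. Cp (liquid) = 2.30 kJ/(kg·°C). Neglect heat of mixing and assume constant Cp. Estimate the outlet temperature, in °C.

No heat crosses the boundary, so H_out = H_in.
T_out = Σ ṁᵢCp,ᵢTᵢ / Σ ṁᵢCp,ᵢ
      = -3997.6 / 1317.9 = -3.0333 °C

T_out = -3.03 °C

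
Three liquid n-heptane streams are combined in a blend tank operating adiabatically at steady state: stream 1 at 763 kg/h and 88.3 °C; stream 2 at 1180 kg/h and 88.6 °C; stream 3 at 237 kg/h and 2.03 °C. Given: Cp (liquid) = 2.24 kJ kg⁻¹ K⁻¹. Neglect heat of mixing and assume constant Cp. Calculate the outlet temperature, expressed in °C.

No heat crosses the boundary, so H_out = H_in.
Σ ṁᵢCp,ᵢTᵢ = 763×2.24×88.3 + 1180×2.24×88.6 + 237×2.24×2.03 = 386180
Σ ṁᵢCp,ᵢ = 763×2.24 + 1180×2.24 + 237×2.24 = 4883.2
T_out = 386180 / 4883.2 = 79.083 °C

T_out = 79.1 °C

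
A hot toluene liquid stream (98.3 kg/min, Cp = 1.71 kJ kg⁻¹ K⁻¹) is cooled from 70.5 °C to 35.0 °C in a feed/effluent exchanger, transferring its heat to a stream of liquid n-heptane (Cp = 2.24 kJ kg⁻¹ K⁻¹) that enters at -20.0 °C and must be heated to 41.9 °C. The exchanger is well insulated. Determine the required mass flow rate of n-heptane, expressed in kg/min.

ṁ_c = 43.0 kg/min

Heat released by hot stream: Q = 98.3 × 1.71 × (70.5 − 35.0) = 5967.3 kJ/min
Energy balance on cold side (adiabatic exchanger): Q = ṁ_c·Cp_c·(T_c,out − T_c,in)
ṁ_c = 5967.3 / [2.24 × (41.9 − -20.0)] = 43.037 kg/min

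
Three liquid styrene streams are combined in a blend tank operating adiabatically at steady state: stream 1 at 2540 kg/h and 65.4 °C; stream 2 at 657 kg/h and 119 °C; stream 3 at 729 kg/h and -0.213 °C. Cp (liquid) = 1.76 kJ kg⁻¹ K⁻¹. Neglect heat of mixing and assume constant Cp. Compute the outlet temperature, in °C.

T_out = 62.2 °C

Energy balance with Q = 0: Σ ṁᵢCp,ᵢ(T_out − Tᵢ) = 0
Σ ṁᵢCp,ᵢTᵢ = 2540×1.76×65.4 + 657×1.76×119 + 729×1.76×-0.213 = 429690
Σ ṁᵢCp,ᵢ = 2540×1.76 + 657×1.76 + 729×1.76 = 6909.8
T_out = 429690 / 6909.8 = 62.186 °C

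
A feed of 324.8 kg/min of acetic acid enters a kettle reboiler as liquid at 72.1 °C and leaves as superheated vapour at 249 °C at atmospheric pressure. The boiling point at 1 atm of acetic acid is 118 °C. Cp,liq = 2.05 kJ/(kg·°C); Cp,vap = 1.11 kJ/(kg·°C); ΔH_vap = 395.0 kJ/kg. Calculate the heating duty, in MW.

liquid 72.1→118 °C: 94.095 kJ/kg
vaporisation at 118 °C: 395 kJ/kg
vapour 118→249 °C: 145.41 kJ/kg
Δh = 94.095 + 395 + 145.41 = 634.5 kJ/kg
Q = ṁ·Δh = 324.8 kg/min × 634.5 kJ/kg = 206090 kJ/min
|Q| = 3434.8 kW = 3.4348 MW

Q = 3.43 MW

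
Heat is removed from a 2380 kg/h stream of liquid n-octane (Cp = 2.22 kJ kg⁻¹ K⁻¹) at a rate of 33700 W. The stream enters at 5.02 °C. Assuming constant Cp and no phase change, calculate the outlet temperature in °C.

Q = 33700 W = 121320 kJ/h
ΔT = Q/(ṁ·Cp) = 121320/(2380×2.22) = 22.962 K
T_out = 5.02 − 22.962 = -17.942 °C

T_out = -17.9 °C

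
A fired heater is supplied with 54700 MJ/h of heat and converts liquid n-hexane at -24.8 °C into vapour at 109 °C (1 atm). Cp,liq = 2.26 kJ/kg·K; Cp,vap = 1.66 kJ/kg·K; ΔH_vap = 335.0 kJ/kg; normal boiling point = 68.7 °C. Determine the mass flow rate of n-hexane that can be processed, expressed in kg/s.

ṁ = 24.8 kg/s

Δh = 2.26×(68.7−-24.8) + 335.0 + 1.66×(109−68.7) = 613.21 kJ/kg
Q = 54700 MJ/h = 15194 kJ/s = 15194 kJ/s
ṁ = Q/Δh = 15194 / 613.21 = 24.779 kg/s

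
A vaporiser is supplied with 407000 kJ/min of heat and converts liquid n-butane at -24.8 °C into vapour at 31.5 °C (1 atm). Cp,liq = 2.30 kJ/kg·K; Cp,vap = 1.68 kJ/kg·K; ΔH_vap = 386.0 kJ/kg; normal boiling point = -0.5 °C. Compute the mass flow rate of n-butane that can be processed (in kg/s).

ṁ = 13.7 kg/s

Δh = 2.30×(-0.5−-24.8) + 386.0 + 1.68×(31.5−-0.5) = 495.65 kJ/kg
Q = 407000 kJ/min = 6783.3 kJ/s = 6783.3 kJ/s
ṁ = Q/Δh = 6783.3 / 495.65 = 13.686 kg/s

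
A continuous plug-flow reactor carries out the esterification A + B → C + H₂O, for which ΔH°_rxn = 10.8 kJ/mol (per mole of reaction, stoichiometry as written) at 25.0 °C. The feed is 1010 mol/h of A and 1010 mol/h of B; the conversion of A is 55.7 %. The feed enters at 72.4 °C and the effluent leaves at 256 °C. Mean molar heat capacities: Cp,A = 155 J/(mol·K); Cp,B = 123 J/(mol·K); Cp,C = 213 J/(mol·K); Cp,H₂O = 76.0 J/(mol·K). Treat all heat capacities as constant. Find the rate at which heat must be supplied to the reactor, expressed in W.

Extent of reaction ξ = 0.557 × 1010 = 562.57 mol/h
Reaction term: ξ·ΔH°_rxn = 562.57 × 10.8 = 6075.8 kJ/h
Sensible, feed 72.4→25 °C: -13309 kJ/h
Outlet flows (mol/h): A 447.43, B 447.43, C 562.57, H₂O 562.57
Sensible, products 25→256 °C: 66290 kJ/h
Q = ΔH = 59056 kJ/h = 16.405 kW
Heat supplied = 16405 W

Q_in = 16400 W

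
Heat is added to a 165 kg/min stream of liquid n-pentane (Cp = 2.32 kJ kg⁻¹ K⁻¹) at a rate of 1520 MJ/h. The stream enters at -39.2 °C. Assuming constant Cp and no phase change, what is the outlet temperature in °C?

Q = 1520 MJ/h = 25333 kJ/min
ΔT = Q/(ṁ·Cp) = 25333/(165×2.32) = 66.179 K
T_out = -39.2 + 66.179 = 26.979 °C

T_out = 27.0 °C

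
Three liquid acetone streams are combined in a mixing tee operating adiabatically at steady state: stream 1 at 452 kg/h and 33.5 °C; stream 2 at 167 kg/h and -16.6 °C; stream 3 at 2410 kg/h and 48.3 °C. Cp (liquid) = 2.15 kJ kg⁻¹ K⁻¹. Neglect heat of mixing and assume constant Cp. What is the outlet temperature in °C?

No heat crosses the boundary, so H_out = H_in.
T_out = Σ ṁᵢCp,ᵢTᵢ / Σ ṁᵢCp,ᵢ
      = 276860 / 6512.4 = 42.513 °C

T_out = 42.5 °C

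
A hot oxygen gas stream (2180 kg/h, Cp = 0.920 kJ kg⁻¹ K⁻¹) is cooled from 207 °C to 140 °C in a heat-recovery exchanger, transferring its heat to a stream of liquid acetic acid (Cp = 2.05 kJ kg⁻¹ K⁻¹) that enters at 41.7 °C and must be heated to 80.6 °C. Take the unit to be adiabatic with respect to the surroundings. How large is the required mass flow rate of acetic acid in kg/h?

Heat released by hot stream: Q = 2180 × 0.920 × (207 − 140) = 134380 kJ/h
Energy balance on cold side (adiabatic exchanger): Q = ṁ_c·Cp_c·(T_c,out − T_c,in)
ṁ_c = 134380 / [2.05 × (80.6 − 41.7)] = 1685.1 kg/h

ṁ_c = 1690 kg/h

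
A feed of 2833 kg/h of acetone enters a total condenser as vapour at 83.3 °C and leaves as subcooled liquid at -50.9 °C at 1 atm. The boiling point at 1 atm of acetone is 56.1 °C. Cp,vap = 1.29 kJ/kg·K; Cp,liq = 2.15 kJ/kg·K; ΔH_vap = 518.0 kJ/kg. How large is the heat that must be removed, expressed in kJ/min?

Q_c = 37000 kJ/min

vapour 83.3→56.1 °C: -35.088 kJ/kg
condensation at 56.1 °C: -518 kJ/kg
liquid 56.1→-50.9 °C: -230.05 kJ/kg
Δh = -35.088 + -518 + -230.05 = -783.14 kJ/kg
Q = ṁ·Δh = 2833 kg/h × -783.14 kJ/kg = -2.2186e+06 kJ/h
|Q| = 616.29 kW = 36977 kJ/min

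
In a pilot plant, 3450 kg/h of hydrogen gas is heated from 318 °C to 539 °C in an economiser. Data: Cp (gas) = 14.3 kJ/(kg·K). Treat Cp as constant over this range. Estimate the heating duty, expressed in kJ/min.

Q = 182000 kJ/min

Q = ṁ·Cp·ΔT = 3450 × 14.3 × (539 − 318) = 1.0903e+07 kJ/h
Converting: 1.0903e+07 / 3600 s = 3028.6 kW
Heating duty = 181720 kJ/min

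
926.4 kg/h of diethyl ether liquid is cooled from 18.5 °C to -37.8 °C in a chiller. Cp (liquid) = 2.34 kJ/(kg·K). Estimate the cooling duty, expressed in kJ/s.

Q_c = 33.9 kJ/s

Q = ṁ·Cp·ΔT = 926.4 × 2.34 × (-37.8 − 18.5) = -122050 kJ/h
Converting: 122050 / 3600 s = 33.902 kW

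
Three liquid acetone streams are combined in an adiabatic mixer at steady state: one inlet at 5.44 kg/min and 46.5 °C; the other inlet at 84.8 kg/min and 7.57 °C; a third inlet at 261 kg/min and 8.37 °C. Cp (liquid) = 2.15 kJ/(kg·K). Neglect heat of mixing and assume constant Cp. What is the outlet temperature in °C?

T_out = 8.77 °C

Energy balance with Q = 0: Σ ṁᵢCp,ᵢ(T_out − Tᵢ) = 0
Σ ṁᵢCp,ᵢTᵢ = 5.44×2.15×46.5 + 84.8×2.15×7.57 + 261×2.15×8.37 = 6620.9
Σ ṁᵢCp,ᵢ = 5.44×2.15 + 84.8×2.15 + 261×2.15 = 755.17
T_out = 6620.9 / 755.17 = 8.7674 °C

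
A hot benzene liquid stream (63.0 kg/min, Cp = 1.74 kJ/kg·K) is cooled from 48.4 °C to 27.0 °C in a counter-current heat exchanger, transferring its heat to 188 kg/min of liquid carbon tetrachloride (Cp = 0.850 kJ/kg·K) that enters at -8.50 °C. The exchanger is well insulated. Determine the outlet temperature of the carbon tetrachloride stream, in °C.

Heat released by hot stream: Q = 63.0 × 1.74 × (48.4 − 27.0) = 2345.9 kJ/min
Energy balance on cold side (adiabatic exchanger): Q = ṁ_c·Cp_c·(T_c,out − T_c,in)
T_c,out = -8.50 + 2345.9/(188 × 0.850) = 6.18 °C

T_c,out = 6.18 °C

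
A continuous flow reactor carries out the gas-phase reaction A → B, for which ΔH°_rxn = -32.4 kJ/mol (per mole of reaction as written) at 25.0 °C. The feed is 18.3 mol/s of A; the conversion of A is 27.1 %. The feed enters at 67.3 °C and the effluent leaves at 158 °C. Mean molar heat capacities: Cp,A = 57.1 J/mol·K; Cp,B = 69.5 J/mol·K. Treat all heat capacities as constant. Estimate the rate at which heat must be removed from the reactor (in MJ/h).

Q_out = 208 MJ/h

Extent of reaction ξ = 0.271 × 18.3 = 4.9593 mol/s
Reaction term: ξ·ΔH°_rxn = 4.9593 × -32.4 = -160.68 kJ/s
Sensible, feed 67.3→25 °C: -44.201 kJ/s
Outlet flows (mol/s): A 13.341, B 4.9593
Sensible, products 25→158 °C: 147.15 kJ/s
Q = ΔH = -57.727 kJ/s = -57.727 kW
Heat removed = 207.82 MJ/h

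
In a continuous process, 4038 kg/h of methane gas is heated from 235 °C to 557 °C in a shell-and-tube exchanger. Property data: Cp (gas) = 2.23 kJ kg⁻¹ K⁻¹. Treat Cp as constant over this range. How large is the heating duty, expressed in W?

Q = ṁ·Cp·ΔT = 4038 × 2.23 × (557 − 235) = 2.8995e+06 kJ/h
Converting: 2.8995e+06 / 3600 s = 805.42 kW
Heating duty = 805420 W

Q = 805000 W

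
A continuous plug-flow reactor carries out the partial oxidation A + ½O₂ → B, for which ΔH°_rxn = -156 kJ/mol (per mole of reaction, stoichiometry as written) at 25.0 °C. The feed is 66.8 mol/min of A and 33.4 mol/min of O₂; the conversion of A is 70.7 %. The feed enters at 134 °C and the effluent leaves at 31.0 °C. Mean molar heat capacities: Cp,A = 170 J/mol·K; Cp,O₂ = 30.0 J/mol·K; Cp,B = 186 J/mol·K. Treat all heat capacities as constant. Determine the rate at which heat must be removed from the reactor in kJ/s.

Extent of reaction ξ = 0.707 × 66.8 = 47.228 mol/min
Reaction term: ξ·ΔH°_rxn = 47.228 × -156 = -7367.5 kJ/min
Sensible, feed 134→25 °C: -1347 kJ/min
Outlet flows (mol/min): A 19.572, O₂ 9.7862, B 47.228
Sensible, products 25→31.0 °C: 74.431 kJ/min
Q = ΔH = -8640.1 kJ/min = -144 kW
Heat removed = 144 kJ/s

Q_out = 144 kJ/s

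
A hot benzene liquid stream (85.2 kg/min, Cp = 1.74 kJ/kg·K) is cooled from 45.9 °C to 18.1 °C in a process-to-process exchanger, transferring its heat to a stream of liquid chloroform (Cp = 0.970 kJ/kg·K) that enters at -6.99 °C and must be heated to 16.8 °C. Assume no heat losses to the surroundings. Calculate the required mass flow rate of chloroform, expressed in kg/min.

Heat released by hot stream: Q = 85.2 × 1.74 × (45.9 − 18.1) = 4121.3 kJ/min
Energy balance on cold side (adiabatic exchanger): Q = ṁ_c·Cp_c·(T_c,out − T_c,in)
ṁ_c = 4121.3 / [0.970 × (16.8 − -6.99)] = 178.59 kg/min

ṁ_c = 179 kg/min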